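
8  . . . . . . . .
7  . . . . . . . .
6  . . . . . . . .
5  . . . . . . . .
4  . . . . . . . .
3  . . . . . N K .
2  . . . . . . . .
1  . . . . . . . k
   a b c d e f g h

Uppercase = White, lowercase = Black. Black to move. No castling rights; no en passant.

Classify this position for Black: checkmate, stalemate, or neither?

stalemate

Black to move; black king on h1.
In check: no.
King squares — g1: attacked by Nf3; g2: attacked by Kg3; h2: attacked by Nf3.
Legal moves for Black: none.
Not in check and no legal moves → stalemate.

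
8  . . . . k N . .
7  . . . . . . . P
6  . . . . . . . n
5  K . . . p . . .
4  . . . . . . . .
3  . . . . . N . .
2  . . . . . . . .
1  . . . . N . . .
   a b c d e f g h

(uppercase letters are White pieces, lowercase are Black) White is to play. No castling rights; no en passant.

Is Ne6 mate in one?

no

After Ne6: black king on e8; in check: no.
Black is not in check, so this cannot be checkmate.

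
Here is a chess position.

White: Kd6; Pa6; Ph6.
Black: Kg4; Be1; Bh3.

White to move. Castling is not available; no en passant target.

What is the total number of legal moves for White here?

White to move; king on d6.
In check: no.
Legal moves: Ke7, Kd7, Kc7, Ke6, Kc6, Ke5, Kd5, Kc5, h7, a7.
Count: 10.

10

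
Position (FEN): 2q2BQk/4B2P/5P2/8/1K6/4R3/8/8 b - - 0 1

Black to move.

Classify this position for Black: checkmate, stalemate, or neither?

Black to move; black king on h8.
In check: yes, from the white queen on g8.
King squares — g7: attacked by Pf6; h7: attacked by Qg8; g8: attacked by Ph7.
Legal moves for Black: none.
In check with no legal moves → checkmate.

checkmate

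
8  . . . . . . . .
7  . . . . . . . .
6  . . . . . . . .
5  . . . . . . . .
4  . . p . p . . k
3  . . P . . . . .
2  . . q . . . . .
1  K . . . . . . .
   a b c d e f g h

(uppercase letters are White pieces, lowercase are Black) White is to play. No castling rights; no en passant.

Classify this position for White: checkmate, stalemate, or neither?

White to move; white king on a1.
In check: no.
King squares — b1: attacked by Qc2; a2: attacked by Qc2; b2: attacked by Qc2.
Legal moves for White: none.
Not in check and no legal moves → stalemate.

stalemate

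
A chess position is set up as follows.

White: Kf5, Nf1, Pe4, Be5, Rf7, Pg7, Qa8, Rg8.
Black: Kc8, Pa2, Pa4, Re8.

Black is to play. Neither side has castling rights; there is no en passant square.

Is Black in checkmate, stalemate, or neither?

checkmate

Black to move; black king on c8.
In check: yes, from the white queen on a8.
King squares — b7: attacked by Rf7; c7: attacked by Be5; d7: attacked by Rf7; b8: attacked by Be5; d8: attacked by Qa8.
Legal moves for Black: none.
In check with no legal moves → checkmate.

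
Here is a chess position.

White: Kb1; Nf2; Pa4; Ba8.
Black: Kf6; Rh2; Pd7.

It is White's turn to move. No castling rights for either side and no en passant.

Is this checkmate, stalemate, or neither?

White to move; white king on b1.
In check: no.
Legal moves for White include: Bb7, Bc6, Bd5, Be4, Bf3, Bg2, Bh1, Ng4+, Ne4+, Nh3, Nd3, Nh1, Nd1, Kc2, Kb2, Ka2, Kc1, Ka1, ... (list truncated; more exist).
White has legal moves and is not in check → neither.

neither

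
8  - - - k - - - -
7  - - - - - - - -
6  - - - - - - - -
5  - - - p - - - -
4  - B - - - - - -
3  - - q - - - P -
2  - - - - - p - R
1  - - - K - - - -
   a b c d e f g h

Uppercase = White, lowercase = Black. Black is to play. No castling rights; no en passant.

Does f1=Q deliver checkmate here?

yes

After f1=Q: white king on d1; in check: yes, from the black queen on f1.
King squares — c1: attacked by Qf1; e1: attacked by Qf1; c2: attacked by Qc3; d2: attacked by Qc3; e2: attacked by Qf1.
White has no legal moves → checkmate.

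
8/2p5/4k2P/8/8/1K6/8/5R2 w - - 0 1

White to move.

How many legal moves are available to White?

23

White to move; king on b3.
In check: no.
Legal moves: Kc4, Kb4, Ka4, Kc3, Ka3, Kc2, Kb2, Ka2, Rf8, Rf7, Rf6+, Rf5, Rf4, Rf3, Rf2, Rh1, Rg1, Re1+, Rd1, Rc1, Rb1, Ra1, h7.
Count: 23.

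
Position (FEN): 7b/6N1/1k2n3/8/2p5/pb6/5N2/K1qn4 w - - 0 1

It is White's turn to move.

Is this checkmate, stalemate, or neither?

White to move; white king on a1.
In check: yes, from the black queen on c1.
King squares — b1: attacked by Qc1; a2: attacked by Bb3; b2: attacked by Qc1.
Legal moves for White: none.
In check with no legal moves → checkmate.

checkmate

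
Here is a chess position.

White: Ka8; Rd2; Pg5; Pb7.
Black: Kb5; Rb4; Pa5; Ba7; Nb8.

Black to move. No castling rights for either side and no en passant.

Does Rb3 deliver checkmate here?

After Rb3: white king on a8; in check: no.
White is not in check, so this cannot be checkmate.

no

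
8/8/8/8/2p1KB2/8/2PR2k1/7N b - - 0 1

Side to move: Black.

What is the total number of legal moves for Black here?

4

Black to move; king on g2.
In check: yes, from the white rook on d2.
Legal moves: Kh3, Kxh1, Kg1, Kf1.
Count: 4.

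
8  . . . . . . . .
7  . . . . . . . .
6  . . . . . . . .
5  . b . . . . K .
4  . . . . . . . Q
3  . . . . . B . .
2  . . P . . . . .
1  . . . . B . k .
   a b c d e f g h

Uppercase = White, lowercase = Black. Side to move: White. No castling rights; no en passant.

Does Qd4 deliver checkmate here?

After Qd4: black king on g1; in check: yes, from the white queen on d4.
Black has 2 legal replies: Kh2, Kf1.
In check but a legal move exists → not checkmate.

no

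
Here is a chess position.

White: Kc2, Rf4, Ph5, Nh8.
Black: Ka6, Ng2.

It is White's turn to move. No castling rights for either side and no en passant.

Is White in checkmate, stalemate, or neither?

neither

White to move; white king on c2.
In check: no.
Legal moves for White include: Nf7, Ng6, Rf8, Rf7, Rf6+, Rf5, Rh4, Rg4, Re4, Rd4, Rc4, Rb4, Ra4+, Rf3, Rf2, Rf1, Kd3, Kc3, ... (list truncated; more exist).
White has legal moves and is not in check → neither.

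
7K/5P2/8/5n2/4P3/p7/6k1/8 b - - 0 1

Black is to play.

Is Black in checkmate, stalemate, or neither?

Black to move; black king on g2.
In check: no.
Legal moves for Black: Ng7, Ne7, Nh6, Nd6, Nh4, Nd4, Ng3, Ne3, Kh3, Kg3, Kf3, Kh2, Kf2, Kh1, Kg1, Kf1, a2.
Black has 17 legal moves and is not in check → neither.

neither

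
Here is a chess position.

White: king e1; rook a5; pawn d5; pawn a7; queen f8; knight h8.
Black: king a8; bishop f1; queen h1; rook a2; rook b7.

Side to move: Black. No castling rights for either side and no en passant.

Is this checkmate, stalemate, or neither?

Black to move; black king on a8.
In check: yes, from the white queen on f8.
King squares — a7: attacked by Ra5; b7: own rook; b8: attacked by Pa7.
Legal moves for Black: Rb8.
Black is in check but has 1 legal move → neither.

neither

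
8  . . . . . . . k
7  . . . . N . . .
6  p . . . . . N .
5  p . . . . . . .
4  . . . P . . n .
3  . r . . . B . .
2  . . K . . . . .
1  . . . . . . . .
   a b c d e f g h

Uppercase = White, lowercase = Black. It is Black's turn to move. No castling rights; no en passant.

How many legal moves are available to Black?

Black to move; king on h8.
In check: yes, from the white knight on g6.
Legal moves: Kh7, Kg7.
Count: 2.

2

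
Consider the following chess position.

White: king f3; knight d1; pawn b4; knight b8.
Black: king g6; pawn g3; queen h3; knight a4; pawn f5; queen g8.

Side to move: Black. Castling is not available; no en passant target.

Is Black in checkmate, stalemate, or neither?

Black to move; black king on g6.
In check: no.
Legal moves for Black include: Qgh8, Qf8, Qe8, Qd8, Qc8, Qxb8, Qgh7, Qg7, Qf7, Qe6, Qd5+, Qc4, Qb3+, Qa2, Kh7, Kg7, Kf7, Kh6, ... (list truncated; more exist).
Black has legal moves and is not in check → neither.

neither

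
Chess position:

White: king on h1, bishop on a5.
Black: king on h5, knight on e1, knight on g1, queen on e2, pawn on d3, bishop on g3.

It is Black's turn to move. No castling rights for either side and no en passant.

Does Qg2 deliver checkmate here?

yes

After Qg2: white king on h1; in check: yes, from the black queen on g2.
King squares — g1: attacked by Qg2; g2: attacked by Ne1; h2: attacked by Qg2.
White has no legal moves → checkmate.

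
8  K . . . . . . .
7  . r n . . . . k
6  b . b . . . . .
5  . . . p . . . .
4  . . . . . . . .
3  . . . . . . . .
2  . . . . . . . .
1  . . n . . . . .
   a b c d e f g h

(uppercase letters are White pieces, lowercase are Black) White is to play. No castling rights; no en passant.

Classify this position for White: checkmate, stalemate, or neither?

White to move; white king on a8.
In check: yes, from the black knight on c7.
King squares — a7: attacked by Rb7; b7: attacked by Ba6; b8: attacked by Rb7.
Legal moves for White: none.
In check with no legal moves → checkmate.

checkmate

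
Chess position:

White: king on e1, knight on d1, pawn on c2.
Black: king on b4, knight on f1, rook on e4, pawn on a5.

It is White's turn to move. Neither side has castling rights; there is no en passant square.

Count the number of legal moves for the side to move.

White to move; king on e1.
In check: yes, from the black rook on e4.
Legal moves: Kf2, Kxf1, Ne3.
Count: 3.

3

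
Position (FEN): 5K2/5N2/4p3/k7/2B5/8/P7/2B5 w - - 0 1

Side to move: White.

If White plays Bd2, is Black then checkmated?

no

After Bd2: black king on a5; in check: yes, from the white bishop on d2.
Black has 2 legal replies: Kb6, Ka4.
In check but a legal move exists → not checkmate.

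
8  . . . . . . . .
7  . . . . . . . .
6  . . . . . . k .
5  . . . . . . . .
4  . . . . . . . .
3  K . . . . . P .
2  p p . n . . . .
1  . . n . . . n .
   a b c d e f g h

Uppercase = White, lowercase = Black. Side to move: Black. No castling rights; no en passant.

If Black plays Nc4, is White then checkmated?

no

After Nc4: white king on a3; in check: yes, from the black knight on c4.
White has 2 legal replies: Kb4, Ka4.
In check but a legal move exists → not checkmate.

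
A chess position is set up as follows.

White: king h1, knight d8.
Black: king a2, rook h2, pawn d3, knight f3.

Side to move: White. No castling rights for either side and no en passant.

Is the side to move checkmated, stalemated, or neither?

checkmate

White to move; white king on h1.
In check: yes, from the black rook on h2.
King squares — g1: attacked by Nf3; g2: attacked by Rh2; h2: attacked by Nf3.
Legal moves for White: none.
In check with no legal moves → checkmate.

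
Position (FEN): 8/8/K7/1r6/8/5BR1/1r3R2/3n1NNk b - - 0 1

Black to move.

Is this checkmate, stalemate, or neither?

Black to move; black king on h1.
In check: yes, from the white bishop on f3.
King squares — g1: attacked by Rg3; g2: attacked by Rf2; h2: attacked by Nf1.
Legal moves for Black: none.
In check with no legal moves → checkmate.

checkmate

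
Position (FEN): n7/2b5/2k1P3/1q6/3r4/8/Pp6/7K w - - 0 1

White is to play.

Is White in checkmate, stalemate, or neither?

neither

White to move; white king on h1.
In check: no.
Legal moves for White: Kg2, Kg1, e7, a3, a4.
White has 5 legal moves and is not in check → neither.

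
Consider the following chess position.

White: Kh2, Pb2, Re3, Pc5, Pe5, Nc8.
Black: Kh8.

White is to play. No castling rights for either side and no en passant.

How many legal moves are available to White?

23

White to move; king on h2.
In check: no.
Legal moves: Ne7, Na7, Nd6, Nb6, Re4, Rh3+, Rg3, Rf3, Rd3, Rc3, Rb3, Ra3, Re2, Re1, Kh3, Kg3, Kg2, Kh1, Kg1, e6, c6, b3, b4.
Count: 23.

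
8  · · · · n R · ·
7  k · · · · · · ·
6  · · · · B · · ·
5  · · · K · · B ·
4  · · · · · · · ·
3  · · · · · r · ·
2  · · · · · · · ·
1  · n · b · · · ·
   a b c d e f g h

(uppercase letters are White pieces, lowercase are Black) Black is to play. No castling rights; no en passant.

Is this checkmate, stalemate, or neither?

Black to move; black king on a7.
In check: no.
Legal moves for Black include: Ng7, Nc7+, Nf6+, Nd6, Kb8, Ka8, Kb7, Kb6, Ka6, Rxf8, Rf7, Rf6, Rf5+, Rf4, Rh3, Rg3, Re3, Rd3+, ... (list truncated; more exist).
Black has legal moves and is not in check → neither.

neither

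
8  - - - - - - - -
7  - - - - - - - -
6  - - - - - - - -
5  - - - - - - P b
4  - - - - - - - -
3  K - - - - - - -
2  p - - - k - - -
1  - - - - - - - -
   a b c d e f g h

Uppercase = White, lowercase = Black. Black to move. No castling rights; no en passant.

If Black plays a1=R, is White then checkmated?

no

After a1=R: white king on a3; in check: yes, from the black rook on a1.
White has 3 legal replies: Kb4, Kb3, Kb2.
In check but a legal move exists → not checkmate.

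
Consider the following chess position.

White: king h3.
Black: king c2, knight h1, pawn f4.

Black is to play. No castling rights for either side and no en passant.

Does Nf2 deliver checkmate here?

no

After Nf2: white king on h3; in check: yes, from the black knight on f2.
White has 3 legal replies: Kh4, Kh2, Kg2.
In check but a legal move exists → not checkmate.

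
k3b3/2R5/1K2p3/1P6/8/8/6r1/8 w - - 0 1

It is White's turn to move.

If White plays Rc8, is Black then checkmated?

yes

After Rc8: black king on a8; in check: yes, from the white rook on c8.
King squares — a7: attacked by Kb6; b7: attacked by Kb6; b8: attacked by Rc8.
Black has no legal moves → checkmate.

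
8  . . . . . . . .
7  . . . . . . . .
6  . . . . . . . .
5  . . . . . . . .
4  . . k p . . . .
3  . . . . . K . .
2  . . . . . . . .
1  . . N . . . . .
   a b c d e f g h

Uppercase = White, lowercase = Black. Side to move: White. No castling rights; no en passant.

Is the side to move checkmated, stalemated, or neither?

White to move; white king on f3.
In check: no.
Legal moves for White: Kg4, Kf4, Ke4, Kg3, Kg2, Kf2, Ke2, Nd3, Nb3, Ne2, Na2.
White has 11 legal moves and is not in check → neither.

neither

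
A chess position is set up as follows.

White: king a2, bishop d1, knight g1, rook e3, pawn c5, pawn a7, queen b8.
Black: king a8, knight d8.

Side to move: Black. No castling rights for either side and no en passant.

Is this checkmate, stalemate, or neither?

checkmate

Black to move; black king on a8.
In check: yes, from the white queen on b8.
King squares — a7: attacked by Qb8; b7: attacked by Qb8; b8: attacked by Pa7.
Legal moves for Black: none.
In check with no legal moves → checkmate.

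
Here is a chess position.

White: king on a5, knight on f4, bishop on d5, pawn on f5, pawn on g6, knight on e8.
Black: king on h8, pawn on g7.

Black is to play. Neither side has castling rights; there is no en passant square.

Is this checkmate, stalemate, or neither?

stalemate

Black to move; black king on h8.
In check: no.
King squares — g7: own pawn; h7: attacked by Pg6; g8: attacked by Bd5.
Legal moves for Black: none.
Not in check and no legal moves → stalemate.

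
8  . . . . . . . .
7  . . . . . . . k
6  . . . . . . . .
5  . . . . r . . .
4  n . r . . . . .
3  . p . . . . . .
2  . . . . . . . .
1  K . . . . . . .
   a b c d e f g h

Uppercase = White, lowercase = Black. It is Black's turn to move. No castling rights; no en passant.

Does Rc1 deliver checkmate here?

After Rc1: white king on a1; in check: yes, from the black rook on c1.
King squares — b1: attacked by Rc1; a2: attacked by Pb3; b2: attacked by Na4.
White has no legal moves → checkmate.

yes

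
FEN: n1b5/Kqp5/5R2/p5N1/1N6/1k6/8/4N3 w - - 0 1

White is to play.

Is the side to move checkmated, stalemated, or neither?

White to move; white king on a7.
In check: yes, from the black queen on b7.
King squares — a6: attacked by Qb7; b6: attacked by Qb7; b7: attacked by Bc8; a8: attacked by Qb7; b8: attacked by Qb7.
Legal moves for White: none.
In check with no legal moves → checkmate.

checkmate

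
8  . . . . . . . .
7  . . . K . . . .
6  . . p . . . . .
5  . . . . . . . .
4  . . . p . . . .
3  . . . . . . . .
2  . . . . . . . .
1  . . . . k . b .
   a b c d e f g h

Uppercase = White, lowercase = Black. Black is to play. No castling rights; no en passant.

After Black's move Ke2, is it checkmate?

After Ke2: white king on d7; in check: no.
White is not in check, so this cannot be checkmate.

no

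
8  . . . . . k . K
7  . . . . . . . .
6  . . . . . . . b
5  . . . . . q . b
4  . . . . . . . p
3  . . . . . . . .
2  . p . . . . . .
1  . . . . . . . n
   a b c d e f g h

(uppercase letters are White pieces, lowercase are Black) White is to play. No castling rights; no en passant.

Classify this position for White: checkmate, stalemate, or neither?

White to move; white king on h8.
In check: no.
King squares — g7: attacked by Bh6; h7: attacked by Qf5; g8: attacked by Kf8.
Legal moves for White: none.
Not in check and no legal moves → stalemate.

stalemate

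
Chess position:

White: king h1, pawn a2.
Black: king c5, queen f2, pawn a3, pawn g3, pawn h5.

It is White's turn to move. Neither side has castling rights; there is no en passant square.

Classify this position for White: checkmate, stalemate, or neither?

stalemate

White to move; white king on h1.
In check: no.
King squares — g1: attacked by Qf2; g2: attacked by Qf2; h2: attacked by Qf2.
Legal moves for White: none.
Not in check and no legal moves → stalemate.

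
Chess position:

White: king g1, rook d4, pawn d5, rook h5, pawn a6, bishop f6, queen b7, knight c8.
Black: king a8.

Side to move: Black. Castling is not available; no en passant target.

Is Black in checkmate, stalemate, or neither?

Black to move; black king on a8.
In check: yes, from the white queen on b7.
King squares — a7: attacked by Qb7; b7: attacked by Pa6; b8: attacked by Qb7.
Legal moves for Black: none.
In check with no legal moves → checkmate.

checkmate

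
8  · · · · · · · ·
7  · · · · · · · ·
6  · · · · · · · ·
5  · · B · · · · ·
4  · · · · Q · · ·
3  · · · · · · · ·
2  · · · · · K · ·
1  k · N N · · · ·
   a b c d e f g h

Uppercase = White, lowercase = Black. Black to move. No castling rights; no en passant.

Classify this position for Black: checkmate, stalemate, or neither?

stalemate

Black to move; black king on a1.
In check: no.
King squares — b1: attacked by Qe4; a2: attacked by Nc1; b2: attacked by Nd1.
Legal moves for Black: none.
Not in check and no legal moves → stalemate.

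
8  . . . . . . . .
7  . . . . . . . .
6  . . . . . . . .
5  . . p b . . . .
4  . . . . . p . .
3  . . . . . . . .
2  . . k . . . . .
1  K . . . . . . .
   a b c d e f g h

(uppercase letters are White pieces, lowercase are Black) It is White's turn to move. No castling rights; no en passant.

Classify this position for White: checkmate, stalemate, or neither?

White to move; white king on a1.
In check: no.
King squares — b1: attacked by Kc2; a2: attacked by Bd5; b2: attacked by Kc2.
Legal moves for White: none.
Not in check and no legal moves → stalemate.

stalemate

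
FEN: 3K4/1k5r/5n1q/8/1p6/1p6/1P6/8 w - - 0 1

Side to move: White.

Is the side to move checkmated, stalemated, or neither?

White to move; white king on d8.
In check: no.
King squares — c7: attacked by Kb7; d7: attacked by Nf6; e7: attacked by Rh7; c8: attacked by Kb7; e8: attacked by Nf6.
Legal moves for White: none.
Not in check and no legal moves → stalemate.

stalemate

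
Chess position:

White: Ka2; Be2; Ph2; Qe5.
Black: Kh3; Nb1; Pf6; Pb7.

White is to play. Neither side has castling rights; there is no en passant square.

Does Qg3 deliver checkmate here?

After Qg3: black king on h3; in check: yes, from the white queen on g3.
King squares — g2: attacked by Qg3; h2: attacked by Qg3; g3: attacked by Ph2; g4: attacked by Be2; h4: attacked by Qg3.
Black has no legal moves → checkmate.

yes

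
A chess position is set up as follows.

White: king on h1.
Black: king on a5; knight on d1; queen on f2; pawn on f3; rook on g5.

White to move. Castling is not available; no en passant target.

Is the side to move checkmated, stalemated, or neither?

White to move; white king on h1.
In check: no.
King squares — g1: attacked by Qf2; g2: attacked by Qf2; h2: attacked by Qf2.
Legal moves for White: none.
Not in check and no legal moves → stalemate.

stalemate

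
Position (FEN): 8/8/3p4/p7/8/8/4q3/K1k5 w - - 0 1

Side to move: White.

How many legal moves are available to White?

0

White to move; king on a1.
In check: no.
Legal moves: none.
Count: 0.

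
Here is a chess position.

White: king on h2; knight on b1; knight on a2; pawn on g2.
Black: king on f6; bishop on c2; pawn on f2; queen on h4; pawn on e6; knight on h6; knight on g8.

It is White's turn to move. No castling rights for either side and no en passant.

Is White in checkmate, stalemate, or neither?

White to move; white king on h2.
In check: yes, from the black queen on h4.
King squares — g1: attacked by Pf2; h1: attacked by Qh4; g2: own pawn; g3: attacked by Qh4; h3: attacked by Qh4.
Legal moves for White: none.
In check with no legal moves → checkmate.

checkmate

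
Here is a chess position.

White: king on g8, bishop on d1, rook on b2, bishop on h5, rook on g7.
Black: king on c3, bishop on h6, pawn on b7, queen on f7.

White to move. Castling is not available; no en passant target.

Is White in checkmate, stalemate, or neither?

White to move; white king on g8.
In check: yes, from the black queen on f7.
Legal moves for White: Kh8, Kh7, Kxf7, Rxf7, Bxf7.
White is in check but has 5 legal moves → neither.

neither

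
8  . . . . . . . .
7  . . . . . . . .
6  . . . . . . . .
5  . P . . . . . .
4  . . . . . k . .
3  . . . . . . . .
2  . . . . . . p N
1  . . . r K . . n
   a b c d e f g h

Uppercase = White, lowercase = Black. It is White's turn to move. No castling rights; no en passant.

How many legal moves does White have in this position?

White to move; king on e1.
In check: yes, from the black rook on d1.
Legal moves: Ke2, Kxd1.
Count: 2.

2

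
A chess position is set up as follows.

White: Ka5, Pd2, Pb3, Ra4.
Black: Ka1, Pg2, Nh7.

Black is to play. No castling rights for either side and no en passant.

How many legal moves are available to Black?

2

Black to move; king on a1.
In check: yes, from the white rook on a4.
Legal moves: Kb2, Kb1.
Count: 2.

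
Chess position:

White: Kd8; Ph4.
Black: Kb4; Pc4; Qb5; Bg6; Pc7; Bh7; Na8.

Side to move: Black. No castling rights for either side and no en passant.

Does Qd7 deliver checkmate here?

After Qd7: white king on d8; in check: yes, from the black queen on d7.
White has 1 legal reply: Kxd7.
In check but a legal move exists → not checkmate.

no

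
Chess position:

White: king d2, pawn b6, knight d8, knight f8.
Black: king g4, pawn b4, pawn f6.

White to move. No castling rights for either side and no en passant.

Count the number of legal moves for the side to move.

16

White to move; king on d2.
In check: no.
Legal moves: Nh7, Nd7, Ng6, Nfe6, Nf7, Nb7, Nde6, Nc6, Ke3, Kd3, Ke2, Kc2, Ke1, Kd1, Kc1, b7.
Count: 16.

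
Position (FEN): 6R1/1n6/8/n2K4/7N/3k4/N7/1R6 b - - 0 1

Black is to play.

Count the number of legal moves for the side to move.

10

Black to move; king on d3.
In check: no.
Legal moves: Nd8, Nd6, Nc5, Nc6, Nc4, Nb3, Ke3, Ke2, Kd2, Kc2.
Count: 10.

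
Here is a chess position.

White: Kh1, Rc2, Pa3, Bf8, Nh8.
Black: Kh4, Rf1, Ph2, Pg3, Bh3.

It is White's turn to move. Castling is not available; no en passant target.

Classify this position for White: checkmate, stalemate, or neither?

checkmate

White to move; white king on h1.
In check: yes, from the black rook on f1.
King squares — g1: attacked by Rf1; g2: attacked by Bh3; h2: attacked by Pg3.
Legal moves for White: none.
In check with no legal moves → checkmate.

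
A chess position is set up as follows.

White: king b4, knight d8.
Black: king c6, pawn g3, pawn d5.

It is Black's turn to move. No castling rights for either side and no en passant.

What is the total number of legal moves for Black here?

4

Black to move; king on c6.
In check: yes, from the white knight on d8.
Legal moves: Kd7, Kc7, Kd6, Kb6.
Count: 4.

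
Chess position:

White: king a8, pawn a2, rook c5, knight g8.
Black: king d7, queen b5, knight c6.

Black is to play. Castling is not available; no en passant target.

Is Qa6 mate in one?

After Qa6: white king on a8; in check: yes, from the black queen on a6.
King squares — a7: attacked by Qa6; b7: attacked by Qa6; b8: attacked by Nc6.
White has no legal moves → checkmate.

yes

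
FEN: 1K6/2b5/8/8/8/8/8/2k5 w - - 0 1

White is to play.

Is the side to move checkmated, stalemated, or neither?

White to move; white king on b8.
In check: yes, from the black bishop on c7.
King squares — a7: available; b7: available; c7: available; a8: available; c8: available.
Legal moves for White: Kc8, Ka8, Kxc7, Kb7, Ka7.
White is in check but has 5 legal moves → neither.

neither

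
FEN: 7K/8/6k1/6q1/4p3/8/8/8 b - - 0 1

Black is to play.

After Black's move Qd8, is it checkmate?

yes

After Qd8: white king on h8; in check: yes, from the black queen on d8.
King squares — g7: attacked by Kg6; h7: attacked by Kg6; g8: attacked by Qd8.
White has no legal moves → checkmate.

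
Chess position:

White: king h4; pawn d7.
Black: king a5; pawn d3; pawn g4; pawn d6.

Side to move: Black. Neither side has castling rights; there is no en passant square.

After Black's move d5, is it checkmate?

After d5: white king on h4; in check: no.
White is not in check, so this cannot be checkmate.

no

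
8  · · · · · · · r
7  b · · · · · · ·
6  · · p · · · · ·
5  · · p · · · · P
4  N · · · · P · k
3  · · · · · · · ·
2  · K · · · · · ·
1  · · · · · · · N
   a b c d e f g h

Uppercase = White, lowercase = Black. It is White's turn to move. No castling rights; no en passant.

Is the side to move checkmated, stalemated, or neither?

White to move; white king on b2.
In check: no.
Legal moves for White: Nb6, Nxc5, Nc3, Kc3, Kb3, Ka3, Kc2, Ka2, Kc1, Kb1, Ka1, Ng3, Nf2, h6, f5.
White has 15 legal moves and is not in check → neither.

neither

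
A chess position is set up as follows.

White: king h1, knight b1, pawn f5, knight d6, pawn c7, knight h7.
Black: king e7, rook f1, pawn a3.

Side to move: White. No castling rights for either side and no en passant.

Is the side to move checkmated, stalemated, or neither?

neither

White to move; white king on h1.
In check: yes, from the black rook on f1.
King squares — g1: attacked by Rf1; g2: available; h2: available.
Legal moves for White: Kh2, Kg2.
White is in check but has 2 legal moves → neither.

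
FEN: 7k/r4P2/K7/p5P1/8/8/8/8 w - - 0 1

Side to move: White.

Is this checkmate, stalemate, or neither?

neither

White to move; white king on a6.
In check: yes, from the black rook on a7.
Legal moves for White: Kxa7, Kb6, Kb5.
White is in check but has 3 legal moves → neither.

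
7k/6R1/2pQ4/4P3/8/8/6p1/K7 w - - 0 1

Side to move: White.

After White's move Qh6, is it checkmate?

After Qh6: black king on h8; in check: yes, from the white queen on h6.
King squares — g7: attacked by Qh6; h7: attacked by Qh6; g8: attacked by Rg7.
Black has no legal moves → checkmate.

yes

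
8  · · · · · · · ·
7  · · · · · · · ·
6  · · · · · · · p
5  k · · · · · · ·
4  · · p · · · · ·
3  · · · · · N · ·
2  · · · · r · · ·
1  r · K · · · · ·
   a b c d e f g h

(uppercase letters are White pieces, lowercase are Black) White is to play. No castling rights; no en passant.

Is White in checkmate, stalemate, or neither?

checkmate

White to move; white king on c1.
In check: yes, from the black rook on a1.
King squares — b1: attacked by Ra1; d1: attacked by Ra1; b2: attacked by Re2; c2: attacked by Re2; d2: attacked by Re2.
Legal moves for White: none.
In check with no legal moves → checkmate.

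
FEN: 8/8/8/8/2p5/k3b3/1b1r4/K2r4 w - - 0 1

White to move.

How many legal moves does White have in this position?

0

White to move; king on a1.
In check: yes, from the black rook on d1 and the black bishop on b2.
Legal moves: none.
Count: 0.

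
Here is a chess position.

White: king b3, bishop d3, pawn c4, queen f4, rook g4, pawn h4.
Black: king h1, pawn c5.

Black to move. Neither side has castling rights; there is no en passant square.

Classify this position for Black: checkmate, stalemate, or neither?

Black to move; black king on h1.
In check: no.
King squares — g1: attacked by Rg4; g2: attacked by Rg4; h2: attacked by Qf4.
Legal moves for Black: none.
Not in check and no legal moves → stalemate.

stalemate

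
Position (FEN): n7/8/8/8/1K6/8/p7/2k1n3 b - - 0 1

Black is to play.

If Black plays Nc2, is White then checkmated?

no

After Nc2: white king on b4; in check: yes, from the black knight on c2.
White has 7 legal replies: Kc5, Kb5, Ka5, Kc4, Ka4, Kc3, Kb3.
In check but a legal move exists → not checkmate.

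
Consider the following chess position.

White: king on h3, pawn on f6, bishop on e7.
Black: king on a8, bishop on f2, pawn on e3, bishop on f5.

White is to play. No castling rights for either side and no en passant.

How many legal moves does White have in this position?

2

White to move; king on h3.
In check: yes, from the black bishop on f5.
Legal moves: Kh2, Kg2.
Count: 2.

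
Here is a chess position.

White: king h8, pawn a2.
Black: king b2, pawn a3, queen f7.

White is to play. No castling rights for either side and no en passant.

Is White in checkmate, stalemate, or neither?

White to move; white king on h8.
In check: no.
King squares — g7: attacked by Qf7; h7: attacked by Qf7; g8: attacked by Qf7.
Legal moves for White: none.
Not in check and no legal moves → stalemate.

stalemate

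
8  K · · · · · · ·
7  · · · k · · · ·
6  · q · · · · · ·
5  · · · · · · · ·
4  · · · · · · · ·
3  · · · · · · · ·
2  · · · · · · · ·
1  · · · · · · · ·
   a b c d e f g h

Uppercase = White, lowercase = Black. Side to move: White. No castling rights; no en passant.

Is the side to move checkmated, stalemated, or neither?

White to move; white king on a8.
In check: no.
King squares — a7: attacked by Qb6; b7: attacked by Qb6; b8: attacked by Qb6.
Legal moves for White: none.
Not in check and no legal moves → stalemate.

stalemate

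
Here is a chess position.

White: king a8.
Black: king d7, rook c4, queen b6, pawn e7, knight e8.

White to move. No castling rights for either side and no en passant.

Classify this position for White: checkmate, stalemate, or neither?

White to move; white king on a8.
In check: no.
King squares — a7: attacked by Qb6; b7: attacked by Qb6; b8: attacked by Qb6.
Legal moves for White: none.
Not in check and no legal moves → stalemate.

stalemate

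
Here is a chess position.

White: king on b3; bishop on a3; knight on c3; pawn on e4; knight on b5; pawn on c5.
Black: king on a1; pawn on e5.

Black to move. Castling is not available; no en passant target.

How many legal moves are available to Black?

0

Black to move; king on a1.
In check: no.
Legal moves: none.
Count: 0.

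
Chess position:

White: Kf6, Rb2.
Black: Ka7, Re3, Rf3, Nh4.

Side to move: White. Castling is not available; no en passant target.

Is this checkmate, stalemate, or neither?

neither

White to move; white king on f6.
In check: yes, from the black rook on f3.
King squares — e5: attacked by Re3; f5: attacked by Rf3; g5: available; e6: attacked by Re3; g6: attacked by Nh4; e7: attacked by Re3; f7: attacked by Rf3; g7: available.
Legal moves for White: Kg7, Kg5.
White is in check but has 2 legal moves → neither.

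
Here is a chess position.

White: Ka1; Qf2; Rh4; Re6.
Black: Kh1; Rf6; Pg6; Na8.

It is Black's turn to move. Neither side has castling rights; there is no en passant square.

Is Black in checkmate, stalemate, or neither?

Black to move; black king on h1.
In check: yes, from the white rook on h4.
King squares — g1: attacked by Qf2; g2: attacked by Qf2; h2: attacked by Qf2.
Legal moves for Black: none.
In check with no legal moves → checkmate.

checkmate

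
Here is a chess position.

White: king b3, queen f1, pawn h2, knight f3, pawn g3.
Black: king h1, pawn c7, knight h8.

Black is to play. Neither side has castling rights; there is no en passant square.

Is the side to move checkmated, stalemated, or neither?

checkmate

Black to move; black king on h1.
In check: yes, from the white queen on f1.
King squares — g1: attacked by Qf1; g2: attacked by Qf1; h2: attacked by Nf3.
Legal moves for Black: none.
In check with no legal moves → checkmate.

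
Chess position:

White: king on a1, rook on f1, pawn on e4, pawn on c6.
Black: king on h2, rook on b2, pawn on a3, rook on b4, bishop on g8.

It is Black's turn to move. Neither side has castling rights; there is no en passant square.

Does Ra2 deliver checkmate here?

After Ra2: white king on a1; in check: yes, from the black rook on a2.
King squares — b1: attacked by Rb4; a2: attacked by Bg8; b2: attacked by Ra2.
White has no legal moves → checkmate.

yes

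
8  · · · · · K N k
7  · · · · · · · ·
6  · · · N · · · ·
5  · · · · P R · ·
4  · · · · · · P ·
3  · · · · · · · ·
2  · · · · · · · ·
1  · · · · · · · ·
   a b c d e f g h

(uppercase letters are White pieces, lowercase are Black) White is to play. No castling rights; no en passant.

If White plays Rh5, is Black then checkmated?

yes

After Rh5: black king on h8; in check: yes, from the white rook on h5.
King squares — g7: attacked by Kf8; h7: attacked by Rh5; g8: attacked by Kf8.
Black has no legal moves → checkmate.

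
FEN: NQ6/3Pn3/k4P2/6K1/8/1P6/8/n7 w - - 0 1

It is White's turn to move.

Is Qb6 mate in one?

yes

After Qb6: black king on a6; in check: yes, from the white queen on b6.
King squares — a5: attacked by Qb6; b5: attacked by Qb6; b6: attacked by Na8; a7: attacked by Qb6; b7: attacked by Qb6.
Black has no legal moves → checkmate.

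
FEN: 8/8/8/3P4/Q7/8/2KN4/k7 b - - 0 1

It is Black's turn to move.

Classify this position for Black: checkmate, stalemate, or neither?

checkmate

Black to move; black king on a1.
In check: yes, from the white queen on a4.
King squares — b1: attacked by Kc2; a2: attacked by Qa4; b2: attacked by Kc2.
Legal moves for Black: none.
In check with no legal moves → checkmate.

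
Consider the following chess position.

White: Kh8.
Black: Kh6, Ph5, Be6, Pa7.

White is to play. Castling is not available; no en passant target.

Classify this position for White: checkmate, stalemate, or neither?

stalemate

White to move; white king on h8.
In check: no.
King squares — g7: attacked by Kh6; h7: attacked by Kh6; g8: attacked by Be6.
Legal moves for White: none.
Not in check and no legal moves → stalemate.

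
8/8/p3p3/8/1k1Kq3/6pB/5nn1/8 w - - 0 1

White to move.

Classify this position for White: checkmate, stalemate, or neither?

White to move; white king on d4.
In check: yes, from the black queen on e4.
King squares — c3: attacked by Kb4; d3: attacked by Nf2; e3: attacked by Ng2; c4: attacked by Kb4; e4: attacked by Nf2; c5: attacked by Kb4; d5: attacked by Qe4; e5: attacked by Qe4.
Legal moves for White: none.
In check with no legal moves → checkmate.

checkmate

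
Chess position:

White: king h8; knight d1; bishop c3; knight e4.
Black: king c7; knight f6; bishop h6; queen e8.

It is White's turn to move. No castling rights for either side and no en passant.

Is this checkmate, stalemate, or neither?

White to move; white king on h8.
In check: yes, from the black queen on e8.
King squares — g7: attacked by Bh6; h7: attacked by Nf6; g8: attacked by Nf6.
Legal moves for White: none.
In check with no legal moves → checkmate.

checkmate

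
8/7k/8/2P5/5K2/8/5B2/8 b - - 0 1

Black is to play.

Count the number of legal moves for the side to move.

5

Black to move; king on h7.
In check: no.
Legal moves: Kh8, Kg8, Kg7, Kh6, Kg6.
Count: 5.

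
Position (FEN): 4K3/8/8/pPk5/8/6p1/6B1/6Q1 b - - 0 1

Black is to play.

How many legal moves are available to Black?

Black to move; king on c5.
In check: yes, from the white queen on g1.
Legal moves: Kd6, Kxb5, Kc4, Kb4.
Count: 4.

4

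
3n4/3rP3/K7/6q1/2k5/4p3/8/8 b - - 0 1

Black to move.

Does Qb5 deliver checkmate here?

After Qb5: white king on a6; in check: yes, from the black queen on b5.
King squares — a5: attacked by Qb5; b5: attacked by Kc4; b6: attacked by Qb5; a7: attacked by Rd7; b7: attacked by Qb5.
White has no legal moves → checkmate.

yes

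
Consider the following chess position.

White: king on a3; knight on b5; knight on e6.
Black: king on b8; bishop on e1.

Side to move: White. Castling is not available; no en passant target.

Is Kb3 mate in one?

no

After Kb3: black king on b8; in check: no.
Black is not in check, so this cannot be checkmate.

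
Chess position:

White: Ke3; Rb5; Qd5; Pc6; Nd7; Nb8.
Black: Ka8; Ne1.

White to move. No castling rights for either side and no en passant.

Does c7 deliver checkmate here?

no

After c7: black king on a8; in check: yes, from the white queen on d5.
Black has 1 legal reply: Ka7.
In check but a legal move exists → not checkmate.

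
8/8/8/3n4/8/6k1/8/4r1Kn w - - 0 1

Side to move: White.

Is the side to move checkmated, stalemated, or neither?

White to move; white king on g1.
In check: yes, from the black rook on e1.
King squares — f1: attacked by Re1; h1: attacked by Re1; f2: attacked by Nh1; g2: attacked by Kg3; h2: attacked by Kg3.
Legal moves for White: none.
In check with no legal moves → checkmate.

checkmate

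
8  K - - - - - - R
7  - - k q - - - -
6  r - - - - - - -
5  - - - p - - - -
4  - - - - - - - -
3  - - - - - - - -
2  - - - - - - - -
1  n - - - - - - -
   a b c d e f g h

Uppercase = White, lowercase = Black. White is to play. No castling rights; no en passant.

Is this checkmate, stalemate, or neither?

White to move; white king on a8.
In check: yes, from the black rook on a6.
King squares — a7: attacked by Ra6; b7: attacked by Kc7; b8: attacked by Kc7.
Legal moves for White: none.
In check with no legal moves → checkmate.

checkmate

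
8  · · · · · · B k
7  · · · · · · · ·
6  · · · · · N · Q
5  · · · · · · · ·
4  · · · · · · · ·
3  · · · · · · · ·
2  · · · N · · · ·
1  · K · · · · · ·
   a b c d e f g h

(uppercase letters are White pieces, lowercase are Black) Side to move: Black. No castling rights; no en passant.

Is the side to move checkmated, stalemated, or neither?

Black to move; black king on h8.
In check: yes, from the white queen on h6.
King squares — g7: attacked by Qh6; h7: attacked by Nf6; g8: attacked by Nf6.
Legal moves for Black: none.
In check with no legal moves → checkmate.

checkmate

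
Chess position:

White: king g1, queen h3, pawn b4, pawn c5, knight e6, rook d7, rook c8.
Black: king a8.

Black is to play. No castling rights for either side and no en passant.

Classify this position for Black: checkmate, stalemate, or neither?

checkmate

Black to move; black king on a8.
In check: yes, from the white rook on c8.
King squares — a7: attacked by Rd7; b7: attacked by Rd7; b8: attacked by Rc8.
Legal moves for Black: none.
In check with no legal moves → checkmate.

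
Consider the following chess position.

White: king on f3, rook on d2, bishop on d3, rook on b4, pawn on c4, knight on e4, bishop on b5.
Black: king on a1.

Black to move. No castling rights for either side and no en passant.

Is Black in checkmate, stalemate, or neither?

stalemate

Black to move; black king on a1.
In check: no.
King squares — b1: attacked by Bd3; a2: attacked by Rd2; b2: attacked by Rd2.
Legal moves for Black: none.
Not in check and no legal moves → stalemate.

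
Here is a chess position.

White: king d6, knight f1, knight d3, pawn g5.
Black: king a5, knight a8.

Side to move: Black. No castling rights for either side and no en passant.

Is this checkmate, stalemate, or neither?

Black to move; black king on a5.
In check: no.
Legal moves for Black: Nc7, Nb6, Kb6, Ka6, Kb5, Ka4.
Black has 6 legal moves and is not in check → neither.

neither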